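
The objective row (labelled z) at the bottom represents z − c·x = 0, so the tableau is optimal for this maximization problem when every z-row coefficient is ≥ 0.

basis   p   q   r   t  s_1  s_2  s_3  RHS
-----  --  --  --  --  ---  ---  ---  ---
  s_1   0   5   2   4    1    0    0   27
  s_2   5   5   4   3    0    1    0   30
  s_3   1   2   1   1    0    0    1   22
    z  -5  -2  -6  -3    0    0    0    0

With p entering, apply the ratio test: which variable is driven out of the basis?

Column p entries and ratios — s_1: 0 ≤ 0, skip; s_2: 30/5 = 6; s_3: 22/1 = 22.
Smallest ratio is 6 in the row of s_2, so s_2 leaves.

s_2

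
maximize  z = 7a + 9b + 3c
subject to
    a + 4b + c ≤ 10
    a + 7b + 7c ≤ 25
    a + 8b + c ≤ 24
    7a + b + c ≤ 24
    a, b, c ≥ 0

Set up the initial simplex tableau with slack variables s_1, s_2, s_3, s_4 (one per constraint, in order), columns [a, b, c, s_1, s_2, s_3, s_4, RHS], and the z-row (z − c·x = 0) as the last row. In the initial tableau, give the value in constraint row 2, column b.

Constraint 2 has coefficient 7 on b.

7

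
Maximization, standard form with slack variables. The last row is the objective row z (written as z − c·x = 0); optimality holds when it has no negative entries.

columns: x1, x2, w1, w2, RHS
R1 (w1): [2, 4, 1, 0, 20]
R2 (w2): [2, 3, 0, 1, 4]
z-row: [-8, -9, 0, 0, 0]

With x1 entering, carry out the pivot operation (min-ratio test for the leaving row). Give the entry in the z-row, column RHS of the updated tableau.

16

Ratio test on column x1 — row 1: 20/2 = 10; row 2: 4/2 = 2. Minimum is 2 at row 2 (w2 leaves); pivot element 2.
Divide row 2 by 2; eliminate column x1 from the other rows.
z-row update in column RHS: 0 − (-8)·2 = 16.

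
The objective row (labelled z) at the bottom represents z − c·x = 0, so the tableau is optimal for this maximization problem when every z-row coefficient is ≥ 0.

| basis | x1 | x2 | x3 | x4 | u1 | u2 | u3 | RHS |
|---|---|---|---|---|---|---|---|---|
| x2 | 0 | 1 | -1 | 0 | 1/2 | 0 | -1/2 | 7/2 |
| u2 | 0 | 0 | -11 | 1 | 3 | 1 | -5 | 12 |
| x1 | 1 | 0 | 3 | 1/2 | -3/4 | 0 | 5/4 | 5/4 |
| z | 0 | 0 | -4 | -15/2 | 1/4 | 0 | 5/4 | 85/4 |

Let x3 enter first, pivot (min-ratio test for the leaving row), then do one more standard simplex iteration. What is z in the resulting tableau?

Ratio test on column x3 — row 1: entry -1 ≤ 0; row 2: entry -11 ≤ 0; row 3: (5/4)/3 = 5/12. Minimum is 5/12 at row 3 (x1 leaves); pivot element 3.
Pivot on row 3; the z-row RHS becomes 85/4 − (-4)·(5/12) = 275/12.
Next entering variable (most negative z-row entry -41/6): x4.
Ratio test on column x4 — row 1: (47/12)/(1/6) = 47/2; row 2: (199/12)/(17/6) = 199/34; row 3: (5/12)/(1/6) = 5/2. Minimum is 5/2 at row 3 (x3 leaves); pivot element 1/6.
After the second pivot the z-row RHS is 275/12 − (-41/6)·(5/2) = 40.

40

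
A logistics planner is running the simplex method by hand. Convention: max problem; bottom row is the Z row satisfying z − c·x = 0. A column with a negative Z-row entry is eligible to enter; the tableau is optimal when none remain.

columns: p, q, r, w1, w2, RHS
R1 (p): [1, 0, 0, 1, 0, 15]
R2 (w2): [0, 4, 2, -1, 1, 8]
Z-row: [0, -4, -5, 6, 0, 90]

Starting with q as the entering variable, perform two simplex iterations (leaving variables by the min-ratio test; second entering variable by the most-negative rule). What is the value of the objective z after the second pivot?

Ratio test on column q — row 1: entry 0 ≤ 0; row 2: 8/4 = 2. Minimum is 2 at row 2 (w2 leaves); pivot element 4.
Pivot on row 2; the Z-row RHS becomes 90 − (-4)·2 = 98.
Next entering variable (most negative Z-row entry -3): r.
Ratio test on column r — row 1: entry 0 ≤ 0; row 2: 2/(1/2) = 4. Minimum is 4 at row 2 (q leaves); pivot element 1/2.
After the second pivot the Z-row RHS is 98 − (-3)·4 = 110.

110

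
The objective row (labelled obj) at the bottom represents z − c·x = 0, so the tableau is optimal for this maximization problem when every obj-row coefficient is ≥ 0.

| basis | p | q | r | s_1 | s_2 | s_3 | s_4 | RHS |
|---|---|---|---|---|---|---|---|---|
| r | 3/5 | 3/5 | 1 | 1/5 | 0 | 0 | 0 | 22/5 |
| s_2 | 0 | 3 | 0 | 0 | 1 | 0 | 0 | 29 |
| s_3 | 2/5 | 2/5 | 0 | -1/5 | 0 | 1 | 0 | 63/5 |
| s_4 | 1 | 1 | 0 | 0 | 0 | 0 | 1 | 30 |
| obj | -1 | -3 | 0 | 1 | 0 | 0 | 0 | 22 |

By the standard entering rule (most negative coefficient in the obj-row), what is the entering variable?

q

Negative obj-row entries: p: -1, q: -3.
The most negative is -3 in column q, so q enters.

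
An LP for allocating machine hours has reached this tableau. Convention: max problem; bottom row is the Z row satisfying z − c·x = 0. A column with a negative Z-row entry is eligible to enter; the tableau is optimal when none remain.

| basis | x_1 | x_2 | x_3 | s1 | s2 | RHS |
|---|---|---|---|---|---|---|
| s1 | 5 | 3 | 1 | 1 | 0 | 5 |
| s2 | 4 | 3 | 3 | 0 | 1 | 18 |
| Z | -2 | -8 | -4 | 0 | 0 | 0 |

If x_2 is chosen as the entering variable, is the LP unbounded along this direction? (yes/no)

no

Column x_2 has positive entries in row(s) 1, 2, so the ratio test bounds it — not unbounded.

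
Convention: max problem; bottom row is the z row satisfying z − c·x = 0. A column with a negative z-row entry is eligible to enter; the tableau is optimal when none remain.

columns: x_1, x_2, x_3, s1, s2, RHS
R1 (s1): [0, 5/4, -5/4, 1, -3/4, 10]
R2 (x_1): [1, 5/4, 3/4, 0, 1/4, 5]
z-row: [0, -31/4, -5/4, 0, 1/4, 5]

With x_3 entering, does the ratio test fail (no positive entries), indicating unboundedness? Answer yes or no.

Column x_3 has positive entries in row(s) 2, so the ratio test bounds it — not unbounded.

no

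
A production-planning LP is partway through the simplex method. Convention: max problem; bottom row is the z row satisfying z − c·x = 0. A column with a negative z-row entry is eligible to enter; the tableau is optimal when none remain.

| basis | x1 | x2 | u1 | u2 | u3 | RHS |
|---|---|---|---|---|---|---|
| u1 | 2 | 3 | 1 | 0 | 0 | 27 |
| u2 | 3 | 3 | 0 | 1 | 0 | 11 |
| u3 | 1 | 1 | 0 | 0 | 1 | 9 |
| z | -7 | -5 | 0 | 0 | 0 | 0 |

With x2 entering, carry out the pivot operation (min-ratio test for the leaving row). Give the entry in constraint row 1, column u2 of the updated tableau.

-1

Ratio test on column x2 — row 1: 27/3 = 9; row 2: 11/3 = 11/3; row 3: 9/1 = 9. Minimum is 11/3 at row 2 (u2 leaves); pivot element 3.
Divide row 2 by 3; eliminate column x2 from the other rows.
Row 1 update in column u2: 0 − 3·(1/3) = -1.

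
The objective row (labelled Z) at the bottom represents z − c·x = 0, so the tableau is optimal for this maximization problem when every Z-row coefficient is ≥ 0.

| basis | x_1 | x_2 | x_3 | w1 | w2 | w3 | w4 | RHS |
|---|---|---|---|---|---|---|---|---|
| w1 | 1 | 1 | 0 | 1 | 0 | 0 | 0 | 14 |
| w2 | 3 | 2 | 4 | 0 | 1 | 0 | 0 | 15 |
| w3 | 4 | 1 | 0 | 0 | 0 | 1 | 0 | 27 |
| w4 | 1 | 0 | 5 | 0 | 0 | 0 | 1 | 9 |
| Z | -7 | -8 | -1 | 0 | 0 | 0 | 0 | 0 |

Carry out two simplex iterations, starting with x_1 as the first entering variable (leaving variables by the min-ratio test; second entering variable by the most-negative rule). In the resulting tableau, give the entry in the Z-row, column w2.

4

Ratio test on column x_1 — row 1: 14/1 = 14; row 2: 15/3 = 5; row 3: 27/4 = 27/4; row 4: 9/1 = 9. Minimum is 5 at row 2 (w2 leaves); pivot element 3.
Divide row 2 by 3; eliminate column x_1 from the other rows.
Second iteration: most negative Z-row entry is -10/3 in column x_2, so x_2 enters.
Ratio test on column x_2 — row 1: 9/(1/3) = 27; row 2: 5/(2/3) = 15/2; row 3: entry -5/3 ≤ 0; row 4: entry -2/3 ≤ 0. Minimum is 15/2 at row 2 (x_1 leaves); pivot element 2/3.
Divide row 2 by 2/3; eliminate column x_2 from the other rows.
After both pivots, the entry at the Z-row, column w2 is 4.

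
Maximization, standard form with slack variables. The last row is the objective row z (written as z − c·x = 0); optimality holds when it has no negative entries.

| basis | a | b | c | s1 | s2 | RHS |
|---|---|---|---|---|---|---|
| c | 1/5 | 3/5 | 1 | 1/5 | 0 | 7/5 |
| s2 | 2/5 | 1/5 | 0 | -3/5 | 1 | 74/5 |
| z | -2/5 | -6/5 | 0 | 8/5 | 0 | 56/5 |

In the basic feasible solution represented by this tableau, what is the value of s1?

0

s1 is not in the basis, so in the current basic feasible solution s1 = 0.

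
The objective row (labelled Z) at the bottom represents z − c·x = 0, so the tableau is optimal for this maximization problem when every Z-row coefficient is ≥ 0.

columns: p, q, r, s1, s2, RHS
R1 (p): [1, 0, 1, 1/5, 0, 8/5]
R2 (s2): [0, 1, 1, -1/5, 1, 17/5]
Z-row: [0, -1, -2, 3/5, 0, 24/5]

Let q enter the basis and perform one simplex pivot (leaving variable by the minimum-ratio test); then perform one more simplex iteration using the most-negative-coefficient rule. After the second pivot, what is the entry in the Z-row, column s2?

Ratio test on column q — row 1: entry 0 ≤ 0; row 2: (17/5)/1 = 17/5. Minimum is 17/5 at row 2 (s2 leaves); pivot element 1.
Divide row 2 by 1; eliminate column q from the other rows.
Second iteration: most negative Z-row entry is -1 in column r, so r enters.
Ratio test on column r — row 1: (8/5)/1 = 8/5; row 2: (17/5)/1 = 17/5. Minimum is 8/5 at row 1 (p leaves); pivot element 1.
Divide row 1 by 1; eliminate column r from the other rows.
After both pivots, the entry at the Z-row, column s2 is 1.

1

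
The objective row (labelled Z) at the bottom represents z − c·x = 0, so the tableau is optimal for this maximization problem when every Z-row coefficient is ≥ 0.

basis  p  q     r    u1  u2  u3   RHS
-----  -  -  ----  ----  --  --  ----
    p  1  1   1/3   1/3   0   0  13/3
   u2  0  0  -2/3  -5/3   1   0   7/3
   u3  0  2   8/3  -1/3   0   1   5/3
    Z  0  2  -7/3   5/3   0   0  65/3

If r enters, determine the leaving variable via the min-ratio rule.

Column r entries and ratios — p: (13/3)/(1/3) = 13; u2: -2/3 ≤ 0, skip; u3: (5/3)/(8/3) = 5/8.
Smallest ratio is 5/8 in the row of u3, so u3 leaves.

u3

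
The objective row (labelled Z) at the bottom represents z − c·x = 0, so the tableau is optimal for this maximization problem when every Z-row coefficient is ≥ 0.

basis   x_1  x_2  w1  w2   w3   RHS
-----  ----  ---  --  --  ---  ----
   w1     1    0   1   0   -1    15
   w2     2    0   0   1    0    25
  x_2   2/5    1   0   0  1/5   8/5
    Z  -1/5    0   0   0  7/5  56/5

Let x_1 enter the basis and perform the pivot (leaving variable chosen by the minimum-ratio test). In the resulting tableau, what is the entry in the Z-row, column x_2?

Ratio test on column x_1 — row 1: 15/1 = 15; row 2: 25/2 = 25/2; row 3: (8/5)/(2/5) = 4. Minimum is 4 at row 3 (x_2 leaves); pivot element 2/5.
Divide row 3 by 2/5; eliminate column x_1 from the other rows.
Z-row update in column x_2: 0 − (-1/5)·(5/2) = 1/2.

1/2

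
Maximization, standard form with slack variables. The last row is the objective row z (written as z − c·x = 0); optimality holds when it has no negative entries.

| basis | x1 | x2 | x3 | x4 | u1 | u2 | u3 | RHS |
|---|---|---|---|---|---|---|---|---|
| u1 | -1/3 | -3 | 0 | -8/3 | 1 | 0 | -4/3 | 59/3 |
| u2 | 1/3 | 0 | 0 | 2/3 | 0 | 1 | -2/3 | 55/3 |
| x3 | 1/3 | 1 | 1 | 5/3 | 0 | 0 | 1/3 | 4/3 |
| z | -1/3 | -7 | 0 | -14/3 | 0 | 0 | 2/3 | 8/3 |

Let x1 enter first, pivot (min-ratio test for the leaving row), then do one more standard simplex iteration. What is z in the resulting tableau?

12

Ratio test on column x1 — row 1: entry -1/3 ≤ 0; row 2: (55/3)/(1/3) = 55; row 3: (4/3)/(1/3) = 4. Minimum is 4 at row 3 (x3 leaves); pivot element 1/3.
Pivot on row 3; the z-row RHS becomes 8/3 − (-1/3)·4 = 4.
Next entering variable (most negative z-row entry -6): x2.
Ratio test on column x2 — row 1: entry -2 ≤ 0; row 2: entry -1 ≤ 0; row 3: 4/3 = 4/3. Minimum is 4/3 at row 3 (x1 leaves); pivot element 3.
After the second pivot the z-row RHS is 4 − (-6)·(4/3) = 12.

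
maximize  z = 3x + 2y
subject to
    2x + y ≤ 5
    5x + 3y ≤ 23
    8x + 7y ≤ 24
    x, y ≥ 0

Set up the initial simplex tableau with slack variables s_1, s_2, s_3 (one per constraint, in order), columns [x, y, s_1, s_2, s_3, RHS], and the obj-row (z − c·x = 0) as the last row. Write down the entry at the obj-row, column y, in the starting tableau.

The obj-row carries the negated objective coefficients: the y entry is -2.

-2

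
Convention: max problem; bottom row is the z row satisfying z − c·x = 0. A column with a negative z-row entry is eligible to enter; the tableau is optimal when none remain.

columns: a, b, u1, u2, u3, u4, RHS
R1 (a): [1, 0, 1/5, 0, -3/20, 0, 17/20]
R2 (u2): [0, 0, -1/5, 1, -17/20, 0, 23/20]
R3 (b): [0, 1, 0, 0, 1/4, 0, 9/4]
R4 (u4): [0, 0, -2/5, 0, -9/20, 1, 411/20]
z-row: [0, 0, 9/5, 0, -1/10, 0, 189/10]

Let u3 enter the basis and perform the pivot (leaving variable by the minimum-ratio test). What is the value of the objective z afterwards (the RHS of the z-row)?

99/5

Ratio test on column u3 — row 1: entry -3/20 ≤ 0; row 2: entry -17/20 ≤ 0; row 3: (9/4)/(1/4) = 9; row 4: entry -9/20 ≤ 0. Minimum is 9 at row 3 (b leaves); pivot element 1/4.
Pivot on row 3; the z-row RHS becomes 189/10 − (-1/10)·9 = 99/5.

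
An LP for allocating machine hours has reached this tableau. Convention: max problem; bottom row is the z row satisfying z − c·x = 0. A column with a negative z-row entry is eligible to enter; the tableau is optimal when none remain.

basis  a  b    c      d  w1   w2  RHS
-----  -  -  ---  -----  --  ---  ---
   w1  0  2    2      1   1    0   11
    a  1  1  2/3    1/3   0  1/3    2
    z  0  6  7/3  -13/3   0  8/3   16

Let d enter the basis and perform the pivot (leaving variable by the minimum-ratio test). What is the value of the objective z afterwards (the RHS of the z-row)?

42

Ratio test on column d — row 1: 11/1 = 11; row 2: 2/(1/3) = 6. Minimum is 6 at row 2 (a leaves); pivot element 1/3.
Pivot on row 2; the z-row RHS becomes 16 − (-13/3)·6 = 42.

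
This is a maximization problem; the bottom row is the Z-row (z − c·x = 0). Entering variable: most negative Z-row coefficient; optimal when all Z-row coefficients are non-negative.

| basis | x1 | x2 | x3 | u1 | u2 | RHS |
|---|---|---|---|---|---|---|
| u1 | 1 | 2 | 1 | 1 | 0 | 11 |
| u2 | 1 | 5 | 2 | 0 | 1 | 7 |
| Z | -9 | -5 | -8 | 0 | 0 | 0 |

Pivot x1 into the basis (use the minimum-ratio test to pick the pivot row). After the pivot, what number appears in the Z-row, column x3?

10

Ratio test on column x1 — row 1: 11/1 = 11; row 2: 7/1 = 7. Minimum is 7 at row 2 (u2 leaves); pivot element 1.
Divide row 2 by 1; eliminate column x1 from the other rows.
Z-row update in column x3: -8 − (-9)·2 = 10.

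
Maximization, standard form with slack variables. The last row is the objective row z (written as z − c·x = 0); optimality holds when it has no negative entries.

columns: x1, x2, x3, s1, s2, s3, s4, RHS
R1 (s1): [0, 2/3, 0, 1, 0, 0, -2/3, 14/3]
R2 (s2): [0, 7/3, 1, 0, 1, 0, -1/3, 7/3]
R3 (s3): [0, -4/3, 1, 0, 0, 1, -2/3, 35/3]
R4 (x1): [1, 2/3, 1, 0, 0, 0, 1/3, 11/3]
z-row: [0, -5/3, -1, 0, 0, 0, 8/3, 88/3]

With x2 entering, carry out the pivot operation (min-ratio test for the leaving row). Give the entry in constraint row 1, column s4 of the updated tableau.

-4/7

Ratio test on column x2 — row 1: (14/3)/(2/3) = 7; row 2: (7/3)/(7/3) = 1; row 3: entry -4/3 ≤ 0; row 4: (11/3)/(2/3) = 11/2. Minimum is 1 at row 2 (s2 leaves); pivot element 7/3.
Divide row 2 by 7/3; eliminate column x2 from the other rows.
Row 1 update in column s4: -2/3 − (2/3)·(-1/7) = -4/7.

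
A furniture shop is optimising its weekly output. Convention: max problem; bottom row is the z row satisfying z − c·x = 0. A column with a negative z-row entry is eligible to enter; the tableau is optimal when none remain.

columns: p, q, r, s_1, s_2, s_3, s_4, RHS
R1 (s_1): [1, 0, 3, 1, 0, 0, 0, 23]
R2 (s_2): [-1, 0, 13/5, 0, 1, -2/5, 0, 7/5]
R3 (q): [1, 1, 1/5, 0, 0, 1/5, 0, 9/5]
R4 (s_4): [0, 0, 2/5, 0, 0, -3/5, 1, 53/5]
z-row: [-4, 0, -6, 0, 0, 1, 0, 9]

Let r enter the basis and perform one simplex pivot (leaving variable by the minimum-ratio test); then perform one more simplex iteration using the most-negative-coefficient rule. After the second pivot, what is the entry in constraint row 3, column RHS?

11/7

Ratio test on column r — row 1: 23/3 = 23/3; row 2: (7/5)/(13/5) = 7/13; row 3: (9/5)/(1/5) = 9; row 4: (53/5)/(2/5) = 53/2. Minimum is 7/13 at row 2 (s_2 leaves); pivot element 13/5.
Divide row 2 by 13/5; eliminate column r from the other rows.
Second iteration: most negative z-row entry is -82/13 in column p, so p enters.
Ratio test on column p — row 1: (278/13)/(28/13) = 139/14; row 2: entry -5/13 ≤ 0; row 3: (22/13)/(14/13) = 11/7; row 4: (135/13)/(2/13) = 135/2. Minimum is 11/7 at row 3 (q leaves); pivot element 14/13.
Divide row 3 by 14/13; eliminate column p from the other rows.
After both pivots, the entry at constraint row 3, column RHS is 11/7.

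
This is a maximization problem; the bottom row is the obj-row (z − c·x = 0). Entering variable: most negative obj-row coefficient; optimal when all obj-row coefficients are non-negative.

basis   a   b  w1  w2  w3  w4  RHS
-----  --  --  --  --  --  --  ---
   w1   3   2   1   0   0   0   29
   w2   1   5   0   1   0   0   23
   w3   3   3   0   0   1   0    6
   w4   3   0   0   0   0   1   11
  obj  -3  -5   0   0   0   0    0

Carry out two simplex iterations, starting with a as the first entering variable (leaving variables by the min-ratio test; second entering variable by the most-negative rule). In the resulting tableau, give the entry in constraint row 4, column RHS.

11

Ratio test on column a — row 1: 29/3 = 29/3; row 2: 23/1 = 23; row 3: 6/3 = 2; row 4: 11/3 = 11/3. Minimum is 2 at row 3 (w3 leaves); pivot element 3.
Divide row 3 by 3; eliminate column a from the other rows.
Second iteration: most negative obj-row entry is -2 in column b, so b enters.
Ratio test on column b — row 1: entry -1 ≤ 0; row 2: 21/4 = 21/4; row 3: 2/1 = 2; row 4: entry -3 ≤ 0. Minimum is 2 at row 3 (a leaves); pivot element 1.
Divide row 3 by 1; eliminate column b from the other rows.
After both pivots, the entry at constraint row 4, column RHS is 11.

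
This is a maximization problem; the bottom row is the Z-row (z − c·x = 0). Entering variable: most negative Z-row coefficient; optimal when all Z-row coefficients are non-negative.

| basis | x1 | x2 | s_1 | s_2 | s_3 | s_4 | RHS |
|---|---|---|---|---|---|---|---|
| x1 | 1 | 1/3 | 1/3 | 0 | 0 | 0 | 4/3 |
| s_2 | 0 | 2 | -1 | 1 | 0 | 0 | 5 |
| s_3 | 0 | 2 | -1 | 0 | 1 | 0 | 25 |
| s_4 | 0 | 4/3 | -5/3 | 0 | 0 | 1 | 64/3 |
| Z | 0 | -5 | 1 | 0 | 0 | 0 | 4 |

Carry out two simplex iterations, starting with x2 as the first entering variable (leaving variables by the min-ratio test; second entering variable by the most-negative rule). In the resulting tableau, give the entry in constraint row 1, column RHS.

1

Ratio test on column x2 — row 1: (4/3)/(1/3) = 4; row 2: 5/2 = 5/2; row 3: 25/2 = 25/2; row 4: (64/3)/(4/3) = 16. Minimum is 5/2 at row 2 (s_2 leaves); pivot element 2.
Divide row 2 by 2; eliminate column x2 from the other rows.
Second iteration: most negative Z-row entry is -3/2 in column s_1, so s_1 enters.
Ratio test on column s_1 — row 1: (1/2)/(1/2) = 1; row 2: entry -1/2 ≤ 0; row 3: entry 0 ≤ 0; row 4: entry -1 ≤ 0. Minimum is 1 at row 1 (x1 leaves); pivot element 1/2.
Divide row 1 by 1/2; eliminate column s_1 from the other rows.
After both pivots, the entry at constraint row 1, column RHS is 1.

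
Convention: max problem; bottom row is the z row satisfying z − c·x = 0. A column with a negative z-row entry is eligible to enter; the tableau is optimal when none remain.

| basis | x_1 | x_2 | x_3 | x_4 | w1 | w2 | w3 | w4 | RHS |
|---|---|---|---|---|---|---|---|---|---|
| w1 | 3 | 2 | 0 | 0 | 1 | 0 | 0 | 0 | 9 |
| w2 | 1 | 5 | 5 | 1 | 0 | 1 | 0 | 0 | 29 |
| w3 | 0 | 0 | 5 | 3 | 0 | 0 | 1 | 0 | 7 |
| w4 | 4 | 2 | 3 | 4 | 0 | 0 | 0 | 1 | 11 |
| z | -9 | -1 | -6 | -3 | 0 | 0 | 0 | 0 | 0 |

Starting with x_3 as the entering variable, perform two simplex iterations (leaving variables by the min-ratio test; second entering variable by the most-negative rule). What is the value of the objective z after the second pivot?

Ratio test on column x_3 — row 1: entry 0 ≤ 0; row 2: 29/5 = 29/5; row 3: 7/5 = 7/5; row 4: 11/3 = 11/3. Minimum is 7/5 at row 3 (w3 leaves); pivot element 5.
Pivot on row 3; the z-row RHS becomes 0 − (-6)·(7/5) = 42/5.
Next entering variable (most negative z-row entry -9): x_1.
Ratio test on column x_1 — row 1: 9/3 = 3; row 2: 22/1 = 22; row 3: entry 0 ≤ 0; row 4: (34/5)/4 = 17/10. Minimum is 17/10 at row 4 (w4 leaves); pivot element 4.
After the second pivot the z-row RHS is 42/5 − (-9)·(17/10) = 237/10.

237/10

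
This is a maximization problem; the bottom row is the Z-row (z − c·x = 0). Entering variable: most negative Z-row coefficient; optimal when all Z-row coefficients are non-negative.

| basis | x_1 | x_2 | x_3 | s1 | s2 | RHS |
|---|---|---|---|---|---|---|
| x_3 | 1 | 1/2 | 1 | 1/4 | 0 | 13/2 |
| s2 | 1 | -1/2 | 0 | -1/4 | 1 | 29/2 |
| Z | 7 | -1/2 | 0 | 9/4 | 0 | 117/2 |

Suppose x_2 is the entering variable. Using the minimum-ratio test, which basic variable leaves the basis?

x_3

Column x_2 entries and ratios — x_3: (13/2)/(1/2) = 13; s2: -1/2 ≤ 0, skip.
Smallest ratio is 13 in the row of x_3, so x_3 leaves.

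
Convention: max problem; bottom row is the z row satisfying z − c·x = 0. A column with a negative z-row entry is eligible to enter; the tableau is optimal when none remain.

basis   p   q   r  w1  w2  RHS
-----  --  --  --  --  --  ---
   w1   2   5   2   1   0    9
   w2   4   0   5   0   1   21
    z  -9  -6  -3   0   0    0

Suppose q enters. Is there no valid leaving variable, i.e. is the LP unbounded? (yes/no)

Column q has positive entries in row(s) 1, so the ratio test bounds it — not unbounded.

no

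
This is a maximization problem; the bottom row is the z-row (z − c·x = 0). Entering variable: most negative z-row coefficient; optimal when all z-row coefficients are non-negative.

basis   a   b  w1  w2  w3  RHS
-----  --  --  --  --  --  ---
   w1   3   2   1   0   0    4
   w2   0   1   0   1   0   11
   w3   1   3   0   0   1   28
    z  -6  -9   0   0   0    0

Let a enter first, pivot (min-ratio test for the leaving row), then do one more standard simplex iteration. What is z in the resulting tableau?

18

Ratio test on column a — row 1: 4/3 = 4/3; row 2: entry 0 ≤ 0; row 3: 28/1 = 28. Minimum is 4/3 at row 1 (w1 leaves); pivot element 3.
Pivot on row 1; the z-row RHS becomes 0 − (-6)·(4/3) = 8.
Next entering variable (most negative z-row entry -5): b.
Ratio test on column b — row 1: (4/3)/(2/3) = 2; row 2: 11/1 = 11; row 3: (80/3)/(7/3) = 80/7. Minimum is 2 at row 1 (a leaves); pivot element 2/3.
After the second pivot the z-row RHS is 8 − (-5)·2 = 18.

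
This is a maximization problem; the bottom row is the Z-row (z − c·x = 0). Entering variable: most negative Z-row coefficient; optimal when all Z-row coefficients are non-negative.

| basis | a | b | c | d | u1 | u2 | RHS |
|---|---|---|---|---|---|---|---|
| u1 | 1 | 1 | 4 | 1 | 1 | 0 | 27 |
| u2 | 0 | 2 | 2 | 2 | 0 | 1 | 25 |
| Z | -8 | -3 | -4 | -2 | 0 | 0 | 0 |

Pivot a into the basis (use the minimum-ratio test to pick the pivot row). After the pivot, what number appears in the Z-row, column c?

28

Ratio test on column a — row 1: 27/1 = 27; row 2: entry 0 ≤ 0. Minimum is 27 at row 1 (u1 leaves); pivot element 1.
Divide row 1 by 1; eliminate column a from the other rows.
Z-row update in column c: -4 − (-8)·4 = 28.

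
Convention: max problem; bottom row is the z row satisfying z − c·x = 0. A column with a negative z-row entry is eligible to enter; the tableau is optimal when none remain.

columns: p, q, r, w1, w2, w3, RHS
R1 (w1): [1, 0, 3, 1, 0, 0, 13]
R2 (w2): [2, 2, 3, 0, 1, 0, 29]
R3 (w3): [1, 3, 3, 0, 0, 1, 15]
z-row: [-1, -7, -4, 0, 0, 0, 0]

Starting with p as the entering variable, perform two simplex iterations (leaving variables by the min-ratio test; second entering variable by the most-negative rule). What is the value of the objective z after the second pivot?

Ratio test on column p — row 1: 13/1 = 13; row 2: 29/2 = 29/2; row 3: 15/1 = 15. Minimum is 13 at row 1 (w1 leaves); pivot element 1.
Pivot on row 1; the z-row RHS becomes 0 − (-1)·13 = 13.
Next entering variable (most negative z-row entry -7): q.
Ratio test on column q — row 1: entry 0 ≤ 0; row 2: 3/2 = 3/2; row 3: 2/3 = 2/3. Minimum is 2/3 at row 3 (w3 leaves); pivot element 3.
After the second pivot the z-row RHS is 13 − (-7)·(2/3) = 53/3.

53/3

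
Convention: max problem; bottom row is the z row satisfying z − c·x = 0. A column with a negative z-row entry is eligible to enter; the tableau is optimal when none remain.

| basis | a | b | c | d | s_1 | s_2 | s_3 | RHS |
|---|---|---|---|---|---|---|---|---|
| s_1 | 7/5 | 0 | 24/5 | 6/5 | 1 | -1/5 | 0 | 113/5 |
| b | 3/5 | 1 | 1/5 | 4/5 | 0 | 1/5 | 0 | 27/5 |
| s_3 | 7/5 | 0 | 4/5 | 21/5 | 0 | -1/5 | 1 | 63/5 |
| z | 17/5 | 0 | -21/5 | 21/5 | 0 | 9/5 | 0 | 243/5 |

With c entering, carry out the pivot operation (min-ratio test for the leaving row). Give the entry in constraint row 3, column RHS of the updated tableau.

Ratio test on column c — row 1: (113/5)/(24/5) = 113/24; row 2: (27/5)/(1/5) = 27; row 3: (63/5)/(4/5) = 63/4. Minimum is 113/24 at row 1 (s_1 leaves); pivot element 24/5.
Divide row 1 by 24/5; eliminate column c from the other rows.
Row 3 update in column RHS: 63/5 − (4/5)·(113/24) = 53/6.

53/6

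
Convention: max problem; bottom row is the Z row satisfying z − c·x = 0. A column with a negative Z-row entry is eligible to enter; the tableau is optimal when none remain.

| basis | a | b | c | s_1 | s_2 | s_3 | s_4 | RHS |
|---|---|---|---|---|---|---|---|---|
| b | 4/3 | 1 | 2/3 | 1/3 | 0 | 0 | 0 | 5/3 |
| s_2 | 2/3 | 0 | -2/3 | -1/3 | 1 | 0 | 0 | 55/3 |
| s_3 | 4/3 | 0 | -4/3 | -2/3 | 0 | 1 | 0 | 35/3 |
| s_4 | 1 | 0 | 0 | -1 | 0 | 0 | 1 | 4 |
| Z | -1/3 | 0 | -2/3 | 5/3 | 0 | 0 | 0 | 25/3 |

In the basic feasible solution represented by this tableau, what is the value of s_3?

s_3 is basic (row 3); its value is the RHS of that row, 35/3.

35/3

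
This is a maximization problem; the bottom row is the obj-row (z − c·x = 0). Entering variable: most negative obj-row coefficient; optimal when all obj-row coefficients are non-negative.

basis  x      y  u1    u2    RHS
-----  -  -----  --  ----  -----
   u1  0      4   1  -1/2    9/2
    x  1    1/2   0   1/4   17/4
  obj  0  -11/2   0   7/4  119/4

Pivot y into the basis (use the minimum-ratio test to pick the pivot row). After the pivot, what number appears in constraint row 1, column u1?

Ratio test on column y — row 1: (9/2)/4 = 9/8; row 2: (17/4)/(1/2) = 17/2. Minimum is 9/8 at row 1 (u1 leaves); pivot element 4.
Divide row 1 by 4; eliminate column y from the other rows.
In the new row 1, the u1 entry is the old entry divided by the pivot: 1/4 = 1/4.

1/4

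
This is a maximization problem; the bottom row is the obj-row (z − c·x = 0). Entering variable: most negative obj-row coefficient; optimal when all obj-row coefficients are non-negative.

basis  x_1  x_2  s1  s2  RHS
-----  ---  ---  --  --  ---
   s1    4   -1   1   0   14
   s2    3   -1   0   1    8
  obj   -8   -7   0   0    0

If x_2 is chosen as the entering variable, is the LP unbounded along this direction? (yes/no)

Every constraint-row entry in column x_2 is ≤ 0, so increasing x_2 is unbounded.

yes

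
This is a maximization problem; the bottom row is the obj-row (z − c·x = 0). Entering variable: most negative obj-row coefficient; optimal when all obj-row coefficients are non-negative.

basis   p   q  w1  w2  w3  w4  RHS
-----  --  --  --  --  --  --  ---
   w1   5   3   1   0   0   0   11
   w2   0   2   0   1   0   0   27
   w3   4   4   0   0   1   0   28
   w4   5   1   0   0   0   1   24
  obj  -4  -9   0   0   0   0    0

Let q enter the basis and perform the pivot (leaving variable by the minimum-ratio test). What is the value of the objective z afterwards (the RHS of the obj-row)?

Ratio test on column q — row 1: 11/3 = 11/3; row 2: 27/2 = 27/2; row 3: 28/4 = 7; row 4: 24/1 = 24. Minimum is 11/3 at row 1 (w1 leaves); pivot element 3.
Pivot on row 1; the obj-row RHS becomes 0 − (-9)·(11/3) = 33.

33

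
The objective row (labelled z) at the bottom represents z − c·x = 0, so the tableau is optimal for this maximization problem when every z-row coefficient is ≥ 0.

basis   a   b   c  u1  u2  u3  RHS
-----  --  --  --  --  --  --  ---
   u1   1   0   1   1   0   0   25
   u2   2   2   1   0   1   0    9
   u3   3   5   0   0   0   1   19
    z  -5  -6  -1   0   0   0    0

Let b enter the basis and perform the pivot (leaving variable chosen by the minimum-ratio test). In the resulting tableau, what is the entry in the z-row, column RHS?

114/5

Ratio test on column b — row 1: entry 0 ≤ 0; row 2: 9/2 = 9/2; row 3: 19/5 = 19/5. Minimum is 19/5 at row 3 (u3 leaves); pivot element 5.
Divide row 3 by 5; eliminate column b from the other rows.
z-row update in column RHS: 0 − (-6)·(19/5) = 114/5.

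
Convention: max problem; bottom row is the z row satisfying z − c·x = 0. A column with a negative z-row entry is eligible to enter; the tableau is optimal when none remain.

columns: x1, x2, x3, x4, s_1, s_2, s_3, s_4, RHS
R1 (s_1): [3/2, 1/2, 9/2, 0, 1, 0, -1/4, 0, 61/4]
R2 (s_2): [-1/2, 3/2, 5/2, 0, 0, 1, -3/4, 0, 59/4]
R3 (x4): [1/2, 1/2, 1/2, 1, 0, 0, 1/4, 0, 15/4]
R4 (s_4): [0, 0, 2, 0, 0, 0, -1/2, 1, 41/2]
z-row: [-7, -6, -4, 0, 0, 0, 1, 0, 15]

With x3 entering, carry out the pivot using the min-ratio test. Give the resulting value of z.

Ratio test on column x3 — row 1: (61/4)/(9/2) = 61/18; row 2: (59/4)/(5/2) = 59/10; row 3: (15/4)/(1/2) = 15/2; row 4: (41/2)/2 = 41/4. Minimum is 61/18 at row 1 (s_1 leaves); pivot element 9/2.
Pivot on row 1; the z-row RHS becomes 15 − (-4)·(61/18) = 257/9.

257/9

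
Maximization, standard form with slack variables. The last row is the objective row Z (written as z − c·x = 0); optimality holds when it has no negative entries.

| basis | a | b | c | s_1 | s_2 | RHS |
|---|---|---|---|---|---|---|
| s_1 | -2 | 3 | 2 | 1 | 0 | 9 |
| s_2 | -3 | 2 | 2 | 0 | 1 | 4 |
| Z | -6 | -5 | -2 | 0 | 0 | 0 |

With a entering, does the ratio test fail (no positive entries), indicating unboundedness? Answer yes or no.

Every constraint-row entry in column a is ≤ 0, so increasing a is unbounded.

yes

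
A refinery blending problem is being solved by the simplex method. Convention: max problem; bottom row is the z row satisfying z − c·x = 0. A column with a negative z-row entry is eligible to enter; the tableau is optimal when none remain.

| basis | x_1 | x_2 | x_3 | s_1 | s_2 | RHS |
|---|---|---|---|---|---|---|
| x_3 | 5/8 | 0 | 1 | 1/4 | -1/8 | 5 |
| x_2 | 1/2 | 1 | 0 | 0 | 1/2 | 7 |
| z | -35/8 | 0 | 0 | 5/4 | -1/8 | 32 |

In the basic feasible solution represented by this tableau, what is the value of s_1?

s_1 is not in the basis, so in the current basic feasible solution s_1 = 0.

0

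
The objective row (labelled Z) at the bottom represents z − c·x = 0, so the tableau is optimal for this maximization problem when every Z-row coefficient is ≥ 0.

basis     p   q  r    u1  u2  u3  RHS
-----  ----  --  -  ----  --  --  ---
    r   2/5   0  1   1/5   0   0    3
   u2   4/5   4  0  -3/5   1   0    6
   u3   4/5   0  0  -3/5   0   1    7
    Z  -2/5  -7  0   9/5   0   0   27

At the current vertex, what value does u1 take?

0

u1 is not in the basis, so in the current basic feasible solution u1 = 0.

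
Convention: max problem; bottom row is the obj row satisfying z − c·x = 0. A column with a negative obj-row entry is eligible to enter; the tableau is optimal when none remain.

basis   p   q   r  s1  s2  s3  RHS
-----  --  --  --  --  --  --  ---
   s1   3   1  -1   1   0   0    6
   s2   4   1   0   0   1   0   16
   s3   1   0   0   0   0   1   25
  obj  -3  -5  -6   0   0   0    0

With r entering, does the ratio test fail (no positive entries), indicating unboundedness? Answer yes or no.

Every constraint-row entry in column r is ≤ 0, so increasing r is unbounded.

yes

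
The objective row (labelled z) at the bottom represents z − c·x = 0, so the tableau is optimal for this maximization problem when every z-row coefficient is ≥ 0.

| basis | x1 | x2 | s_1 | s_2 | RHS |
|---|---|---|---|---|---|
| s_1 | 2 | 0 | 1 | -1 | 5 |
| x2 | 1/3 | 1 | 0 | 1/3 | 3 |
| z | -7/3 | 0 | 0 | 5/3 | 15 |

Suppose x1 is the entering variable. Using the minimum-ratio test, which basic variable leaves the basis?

s_1

Column x1 entries and ratios — s_1: 5/2 = 5/2; x2: 3/(1/3) = 9.
Smallest ratio is 5/2 in the row of s_1, so s_1 leaves.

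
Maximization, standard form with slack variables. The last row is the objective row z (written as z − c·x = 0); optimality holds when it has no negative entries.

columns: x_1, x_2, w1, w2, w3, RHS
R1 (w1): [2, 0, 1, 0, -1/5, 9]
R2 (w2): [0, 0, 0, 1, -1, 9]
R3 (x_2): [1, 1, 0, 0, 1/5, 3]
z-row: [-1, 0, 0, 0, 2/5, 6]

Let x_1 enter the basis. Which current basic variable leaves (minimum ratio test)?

x_2

Column x_1 entries and ratios — w1: 9/2 = 9/2; w2: 0 ≤ 0, skip; x_2: 3/1 = 3.
Smallest ratio is 3 in the row of x_2, so x_2 leaves.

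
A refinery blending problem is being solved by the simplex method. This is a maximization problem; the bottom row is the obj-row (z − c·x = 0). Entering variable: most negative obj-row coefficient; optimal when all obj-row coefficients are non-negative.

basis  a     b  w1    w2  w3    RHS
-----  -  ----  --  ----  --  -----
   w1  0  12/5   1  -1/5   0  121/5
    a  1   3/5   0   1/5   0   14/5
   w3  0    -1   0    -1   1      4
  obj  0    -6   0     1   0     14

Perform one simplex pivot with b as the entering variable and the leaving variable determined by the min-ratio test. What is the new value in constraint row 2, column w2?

1/3

Ratio test on column b — row 1: (121/5)/(12/5) = 121/12; row 2: (14/5)/(3/5) = 14/3; row 3: entry -1 ≤ 0. Minimum is 14/3 at row 2 (a leaves); pivot element 3/5.
Divide row 2 by 3/5; eliminate column b from the other rows.
In the new row 2, the w2 entry is the old entry divided by the pivot: (1/5)/(3/5) = 1/3.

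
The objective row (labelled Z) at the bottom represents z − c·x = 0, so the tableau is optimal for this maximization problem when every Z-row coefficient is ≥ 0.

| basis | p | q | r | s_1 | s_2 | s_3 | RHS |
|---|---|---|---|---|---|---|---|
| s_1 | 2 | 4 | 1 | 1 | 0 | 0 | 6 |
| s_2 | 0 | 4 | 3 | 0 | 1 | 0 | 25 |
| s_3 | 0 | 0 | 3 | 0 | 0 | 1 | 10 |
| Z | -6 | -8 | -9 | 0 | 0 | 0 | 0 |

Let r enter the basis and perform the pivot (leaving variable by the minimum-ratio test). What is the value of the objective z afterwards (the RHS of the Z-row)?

Ratio test on column r — row 1: 6/1 = 6; row 2: 25/3 = 25/3; row 3: 10/3 = 10/3. Minimum is 10/3 at row 3 (s_3 leaves); pivot element 3.
Pivot on row 3; the Z-row RHS becomes 0 − (-9)·(10/3) = 30.

30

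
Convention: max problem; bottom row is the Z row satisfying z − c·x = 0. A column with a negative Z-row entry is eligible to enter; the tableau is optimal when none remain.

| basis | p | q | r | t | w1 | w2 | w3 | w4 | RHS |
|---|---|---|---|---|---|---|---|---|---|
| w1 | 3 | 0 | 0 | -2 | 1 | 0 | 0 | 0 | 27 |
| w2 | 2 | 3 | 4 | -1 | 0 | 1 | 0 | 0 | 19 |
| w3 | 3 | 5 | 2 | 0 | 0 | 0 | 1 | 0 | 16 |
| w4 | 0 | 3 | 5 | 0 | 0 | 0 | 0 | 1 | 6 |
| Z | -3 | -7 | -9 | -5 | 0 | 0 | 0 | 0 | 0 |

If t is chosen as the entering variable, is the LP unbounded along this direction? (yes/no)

Every constraint-row entry in column t is ≤ 0, so increasing t is unbounded.

yes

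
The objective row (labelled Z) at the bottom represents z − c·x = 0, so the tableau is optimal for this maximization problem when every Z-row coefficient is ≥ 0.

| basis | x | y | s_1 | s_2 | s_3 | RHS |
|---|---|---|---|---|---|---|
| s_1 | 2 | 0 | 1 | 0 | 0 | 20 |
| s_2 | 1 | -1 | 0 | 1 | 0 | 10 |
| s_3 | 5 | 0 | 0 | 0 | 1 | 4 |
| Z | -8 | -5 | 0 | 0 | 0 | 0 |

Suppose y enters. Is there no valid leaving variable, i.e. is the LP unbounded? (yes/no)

Every constraint-row entry in column y is ≤ 0, so increasing y is unbounded.

yes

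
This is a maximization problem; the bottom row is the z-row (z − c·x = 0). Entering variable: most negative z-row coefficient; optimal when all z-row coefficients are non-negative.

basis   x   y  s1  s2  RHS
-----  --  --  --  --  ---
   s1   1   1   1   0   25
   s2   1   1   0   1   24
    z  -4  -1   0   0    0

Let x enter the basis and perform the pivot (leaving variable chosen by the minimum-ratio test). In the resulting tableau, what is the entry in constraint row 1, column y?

Ratio test on column x — row 1: 25/1 = 25; row 2: 24/1 = 24. Minimum is 24 at row 2 (s2 leaves); pivot element 1.
Divide row 2 by 1; eliminate column x from the other rows.
Row 1 update in column y: 1 − 1·1 = 0.

0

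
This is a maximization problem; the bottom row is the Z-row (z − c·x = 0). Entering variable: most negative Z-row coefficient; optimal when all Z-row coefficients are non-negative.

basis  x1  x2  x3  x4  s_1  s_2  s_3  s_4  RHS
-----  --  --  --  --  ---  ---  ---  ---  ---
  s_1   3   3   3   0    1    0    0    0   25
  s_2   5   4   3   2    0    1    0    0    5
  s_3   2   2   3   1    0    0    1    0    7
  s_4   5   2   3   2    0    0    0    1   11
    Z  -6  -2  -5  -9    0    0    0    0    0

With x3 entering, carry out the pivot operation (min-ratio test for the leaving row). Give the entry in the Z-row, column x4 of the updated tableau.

-17/3

Ratio test on column x3 — row 1: 25/3 = 25/3; row 2: 5/3 = 5/3; row 3: 7/3 = 7/3; row 4: 11/3 = 11/3. Minimum is 5/3 at row 2 (s_2 leaves); pivot element 3.
Divide row 2 by 3; eliminate column x3 from the other rows.
Z-row update in column x4: -9 − (-5)·(2/3) = -17/3.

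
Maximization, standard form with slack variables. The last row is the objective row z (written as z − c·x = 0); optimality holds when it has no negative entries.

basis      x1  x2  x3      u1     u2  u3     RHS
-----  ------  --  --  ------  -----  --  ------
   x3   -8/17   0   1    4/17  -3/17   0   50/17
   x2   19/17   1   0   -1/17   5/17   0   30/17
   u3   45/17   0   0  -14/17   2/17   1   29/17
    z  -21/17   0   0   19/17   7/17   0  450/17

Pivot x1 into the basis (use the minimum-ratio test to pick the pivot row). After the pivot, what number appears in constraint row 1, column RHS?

146/45

Ratio test on column x1 — row 1: entry -8/17 ≤ 0; row 2: (30/17)/(19/17) = 30/19; row 3: (29/17)/(45/17) = 29/45. Minimum is 29/45 at row 3 (u3 leaves); pivot element 45/17.
Divide row 3 by 45/17; eliminate column x1 from the other rows.
Row 1 update in column RHS: 50/17 − (-8/17)·(29/45) = 146/45.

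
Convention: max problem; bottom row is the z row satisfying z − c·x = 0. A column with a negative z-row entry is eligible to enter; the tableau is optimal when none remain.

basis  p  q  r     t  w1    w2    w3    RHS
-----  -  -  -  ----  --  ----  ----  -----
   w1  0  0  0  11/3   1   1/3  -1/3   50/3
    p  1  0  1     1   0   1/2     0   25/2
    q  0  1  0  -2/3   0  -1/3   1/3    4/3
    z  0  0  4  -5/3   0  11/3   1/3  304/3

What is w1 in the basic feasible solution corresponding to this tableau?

50/3

w1 is basic (row 1); its value is the RHS of that row, 50/3.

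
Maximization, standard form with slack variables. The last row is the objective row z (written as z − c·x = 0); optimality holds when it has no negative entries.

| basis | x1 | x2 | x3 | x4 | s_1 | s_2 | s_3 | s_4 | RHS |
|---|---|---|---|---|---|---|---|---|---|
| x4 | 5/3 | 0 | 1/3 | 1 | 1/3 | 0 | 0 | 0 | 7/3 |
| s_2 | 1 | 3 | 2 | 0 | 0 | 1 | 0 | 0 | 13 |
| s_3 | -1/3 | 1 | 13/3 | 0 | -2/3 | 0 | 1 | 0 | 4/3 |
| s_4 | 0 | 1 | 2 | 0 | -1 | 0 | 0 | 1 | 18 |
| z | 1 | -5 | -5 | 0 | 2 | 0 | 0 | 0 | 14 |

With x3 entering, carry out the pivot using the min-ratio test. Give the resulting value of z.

202/13

Ratio test on column x3 — row 1: (7/3)/(1/3) = 7; row 2: 13/2 = 13/2; row 3: (4/3)/(13/3) = 4/13; row 4: 18/2 = 9. Minimum is 4/13 at row 3 (s_3 leaves); pivot element 13/3.
Pivot on row 3; the z-row RHS becomes 14 − (-5)·(4/13) = 202/13.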